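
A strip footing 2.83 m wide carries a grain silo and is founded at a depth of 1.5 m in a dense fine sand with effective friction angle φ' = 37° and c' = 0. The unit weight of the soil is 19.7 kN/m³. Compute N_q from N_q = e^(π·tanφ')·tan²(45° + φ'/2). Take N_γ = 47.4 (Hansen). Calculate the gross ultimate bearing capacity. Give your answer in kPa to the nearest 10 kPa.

q_ult ≈ 2590 kPa

tan37° = 0.7536, so N_q = e^(π×0.7536)·tan²(63.5°) = 10.669 × 4.023 = 42.92.
Effective surcharge at the founding depth q = γ·D_f = 19.7 × 1.5 = 29.55 kPa.
q_ult = q·N_q + 0.5·γ·B·N_γ
     = 29.55 × 42.92 + 0.5 × 19.7 × 2.83 × 47.4
     = 1268.3 + 1321.3 = 2589.6 kPa.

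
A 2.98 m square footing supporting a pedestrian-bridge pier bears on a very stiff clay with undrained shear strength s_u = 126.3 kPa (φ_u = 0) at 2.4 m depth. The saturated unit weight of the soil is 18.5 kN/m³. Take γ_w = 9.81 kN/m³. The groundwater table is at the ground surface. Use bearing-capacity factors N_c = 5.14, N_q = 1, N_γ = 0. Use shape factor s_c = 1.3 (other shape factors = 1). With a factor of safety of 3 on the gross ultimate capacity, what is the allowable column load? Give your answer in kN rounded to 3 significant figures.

P_all ≈ 2560 kN

γ' = 18.5 − 9.81 = 8.69 kN/m³ (submerged throughout). q = 8.69 × 2.4 = 20.856 kPa.
c·N_c·s_c = 126.3 × 5.14 × 1.3 = 843.94 kPa
q·N_q = 20.856 × 1 = 20.856 kPa
q_ult = 843.94 + 20.856 = 864.79 kPa.
Gross allowable pressure q_all = 864.79 / 3 = 288.26 kPa.
Footing area = 8.8804 m², so allowable column load = 288.26 × 8.8804 = 2559.9 kN.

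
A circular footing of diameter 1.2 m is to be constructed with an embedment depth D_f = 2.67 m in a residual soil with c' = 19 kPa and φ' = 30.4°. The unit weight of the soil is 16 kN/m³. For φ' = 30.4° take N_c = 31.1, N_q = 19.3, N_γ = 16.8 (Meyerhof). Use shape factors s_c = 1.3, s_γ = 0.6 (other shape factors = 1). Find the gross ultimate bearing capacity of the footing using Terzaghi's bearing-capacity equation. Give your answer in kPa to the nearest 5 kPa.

q_ult ≈ 1690 kPa

Effective surcharge at the founding depth q = γ·D_f = 16 × 2.67 = 42.72 kPa.
q_ult = c·N_c·s_c + q·N_q + 0.5·γ·B·N_γ·s_γ
     = 19 × 31.1 × 1.3 + 42.72 × 19.3 + 0.5 × 16 × 1.2 × 16.8 × 0.6
     = 768.17 + 824.5 + 96.768 = 1689.4 kPa.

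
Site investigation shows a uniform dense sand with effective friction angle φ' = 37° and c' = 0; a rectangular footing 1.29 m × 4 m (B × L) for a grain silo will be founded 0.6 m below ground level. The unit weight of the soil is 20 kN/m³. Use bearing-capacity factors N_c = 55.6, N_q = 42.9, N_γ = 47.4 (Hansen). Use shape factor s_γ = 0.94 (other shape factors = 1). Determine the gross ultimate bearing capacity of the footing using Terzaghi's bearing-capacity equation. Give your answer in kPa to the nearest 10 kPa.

q_ult ≈ 1090 kPa

Effective surcharge at the founding depth q = γ·D_f = 20 × 0.6 = 12 kPa.
q_ult = q·N_q + 0.5·γ·B·N_γ·s_γ
     = 12 × 42.9 + 0.5 × 20 × 1.29 × 47.4 × 0.94
     = 514.8 + 574.77 = 1089.6 kPa.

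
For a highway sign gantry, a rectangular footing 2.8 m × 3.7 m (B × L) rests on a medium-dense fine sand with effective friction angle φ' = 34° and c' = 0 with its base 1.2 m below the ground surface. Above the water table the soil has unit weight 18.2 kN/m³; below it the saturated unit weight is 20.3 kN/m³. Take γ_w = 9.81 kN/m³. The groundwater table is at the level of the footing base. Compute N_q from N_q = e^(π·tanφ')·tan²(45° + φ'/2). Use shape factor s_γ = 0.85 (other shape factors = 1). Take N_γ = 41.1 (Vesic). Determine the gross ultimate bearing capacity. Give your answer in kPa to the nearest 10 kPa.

tan34° = 0.6745, so N_q = e^(π×0.6745)·tan²(62°) = 8.323 × 3.537 = 29.44.
q = γ·D_f = 18.2 × 1.2 = 21.84 kPa.
For the ½γBN_γ term take γ' = 20.3 − 9.81 = 10.49 kN/m³ (soil below base is submerged).
q·N_q = 21.84 × 29.44 = 642.97 kPa
0.5·γ·B·N_γ·s_γ = 0.5 × 10.49 × 2.8 × 41.1 × 0.85 = 513.06 kPa
q_ult = 642.97 + 513.06 = 1156 kPa.

q_ult ≈ 1160 kPa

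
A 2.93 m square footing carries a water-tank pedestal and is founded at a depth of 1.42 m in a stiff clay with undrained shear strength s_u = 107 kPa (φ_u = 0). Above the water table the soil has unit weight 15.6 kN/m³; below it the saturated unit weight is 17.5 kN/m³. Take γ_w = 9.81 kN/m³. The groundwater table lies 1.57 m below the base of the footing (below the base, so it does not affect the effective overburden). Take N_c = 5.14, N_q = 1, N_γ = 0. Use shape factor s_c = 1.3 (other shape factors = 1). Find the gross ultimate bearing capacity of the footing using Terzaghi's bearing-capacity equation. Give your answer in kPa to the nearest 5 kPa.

q_ult ≈ 735 kPa

Overburden at base level: q = 15.6 × 1.42 = 22.152 kPa.
Cohesion term c·N_c·s_c = 107 × 5.14 × 1.3 = 714.97 kPa; surcharge term q·N_q = 22.152 × 1 = 22.152 kPa.
q_ult = 714.97 + 22.152 = 737.13 kPa.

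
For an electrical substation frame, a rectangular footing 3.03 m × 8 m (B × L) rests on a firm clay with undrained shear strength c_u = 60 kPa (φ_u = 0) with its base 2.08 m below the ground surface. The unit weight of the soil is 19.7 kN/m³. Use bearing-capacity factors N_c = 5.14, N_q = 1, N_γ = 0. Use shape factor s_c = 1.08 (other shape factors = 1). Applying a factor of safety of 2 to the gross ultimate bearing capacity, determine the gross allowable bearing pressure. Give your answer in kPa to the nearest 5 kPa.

q_all ≈ 185 kPa

Effective surcharge at the founding depth q = γ·D_f = 19.7 × 2.08 = 40.976 kPa.
q_ult = c·N_c·s_c + q·N_q
     = 60 × 5.14 × 1.08 + 40.976 × 1
     = 333.07 + 40.976 = 374.05 kPa.
q_all = q_ult / FS = 374.05 / 2 = 187.02 kPa.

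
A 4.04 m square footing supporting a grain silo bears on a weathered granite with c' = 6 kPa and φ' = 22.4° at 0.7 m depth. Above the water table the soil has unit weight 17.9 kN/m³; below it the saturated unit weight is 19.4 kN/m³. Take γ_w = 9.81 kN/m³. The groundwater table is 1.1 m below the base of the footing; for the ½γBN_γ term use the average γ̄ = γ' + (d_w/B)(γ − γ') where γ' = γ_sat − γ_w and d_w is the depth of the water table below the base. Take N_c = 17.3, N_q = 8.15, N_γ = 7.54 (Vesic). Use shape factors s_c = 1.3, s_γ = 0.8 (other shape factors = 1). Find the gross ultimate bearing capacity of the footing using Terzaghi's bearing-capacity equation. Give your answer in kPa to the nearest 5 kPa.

q_ult ≈ 380 kPa

Overburden at base level: q = 17.9 × 0.7 = 12.53 kPa.
The water table is 1.1 m below the base (< B = 4.04 m), so the ½γBN_γ term uses γ̄ = γ' + (d_w/B)(γ − γ') = 9.59 + (1.1/4.04)(17.9 − 9.59) = 11.853 kN/m³.
Cohesion term c·N_c·s_c = 6 × 17.3 × 1.3 = 134.94 kPa; surcharge term q·N_q = 12.53 × 8.15 = 102.12 kPa; self-weight term 0.5·γ·B·N_γ·s_γ = 0.5 × 11.853 × 4.04 × 7.54 × 0.8 = 144.42 kPa.
q_ult = 134.94 + 102.12 + 144.42 = 381.48 kPa.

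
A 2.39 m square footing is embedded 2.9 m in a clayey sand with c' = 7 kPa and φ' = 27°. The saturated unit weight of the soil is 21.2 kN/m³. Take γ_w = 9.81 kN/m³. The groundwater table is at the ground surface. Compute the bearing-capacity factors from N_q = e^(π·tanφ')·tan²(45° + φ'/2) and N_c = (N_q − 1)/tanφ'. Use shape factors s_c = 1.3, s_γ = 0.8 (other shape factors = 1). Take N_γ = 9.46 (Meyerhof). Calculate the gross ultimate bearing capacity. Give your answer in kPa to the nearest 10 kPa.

q_ult ≈ 760 kPa

tan27° = 0.5095, so N_q = e^(π×0.5095)·tan²(58.5°) = 4.957 × 2.663 = 13.2.
N_c = (13.2 − 1)/tan27° = 23.94.
γ' = 21.2 − 9.81 = 11.39 kN/m³ (submerged throughout). q = 11.39 × 2.9 = 33.031 kPa; the same γ' applies in the ½γBN_γ term.
c·N_c·s_c = 7 × 23.942 × 1.3 = 217.87 kPa
q·N_q = 33.031 × 13.199 = 435.98 kPa
0.5·γ·B·N_γ·s_γ = 0.5 × 11.39 × 2.39 × 9.46 × 0.8 = 103.01 kPa
q_ult = 217.87 + 435.98 + 103.01 = 756.86 kPa.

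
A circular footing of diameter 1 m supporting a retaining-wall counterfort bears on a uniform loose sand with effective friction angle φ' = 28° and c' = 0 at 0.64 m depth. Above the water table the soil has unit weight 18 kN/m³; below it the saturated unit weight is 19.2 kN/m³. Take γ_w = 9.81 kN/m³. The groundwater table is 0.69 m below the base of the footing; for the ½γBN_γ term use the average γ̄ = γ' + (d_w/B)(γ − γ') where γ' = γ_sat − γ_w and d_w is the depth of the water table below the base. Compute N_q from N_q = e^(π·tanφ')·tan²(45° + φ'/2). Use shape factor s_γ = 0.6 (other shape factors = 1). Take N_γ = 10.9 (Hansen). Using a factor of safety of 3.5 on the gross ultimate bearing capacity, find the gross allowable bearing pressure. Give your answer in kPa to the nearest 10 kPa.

N_q = e^(π·tan28°)·tan²(59°) = 14.72.
q = γ·D_f = 18 × 0.64 = 11.52 kPa.
γ' = 9.39 kN/m³; averaging over the depth B below the base, γ̄ = γ' + (d_w/B)(γ − γ') = 15.331 kN/m³.
q·N_q = 11.52 × 14.72 = 169.57 kPa
0.5·γ·B·N_γ·s_γ = 0.5 × 15.331 × 1 × 10.9 × 0.6 = 50.132 kPa
q_ult = 169.57 + 50.132 = 219.71 kPa.
q_all = 219.71 / 3.5 = 62.773 kPa.

q_all ≈ 60 kPa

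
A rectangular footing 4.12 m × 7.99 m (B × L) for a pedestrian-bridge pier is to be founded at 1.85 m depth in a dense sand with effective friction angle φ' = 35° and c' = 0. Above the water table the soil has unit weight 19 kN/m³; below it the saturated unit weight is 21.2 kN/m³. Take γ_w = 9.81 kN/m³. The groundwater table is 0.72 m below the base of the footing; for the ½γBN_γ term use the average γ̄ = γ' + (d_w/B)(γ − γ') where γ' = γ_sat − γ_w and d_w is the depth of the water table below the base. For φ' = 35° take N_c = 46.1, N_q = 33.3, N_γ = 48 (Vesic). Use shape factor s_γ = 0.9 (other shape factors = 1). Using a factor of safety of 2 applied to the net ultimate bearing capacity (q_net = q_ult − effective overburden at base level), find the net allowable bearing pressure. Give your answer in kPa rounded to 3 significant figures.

q_all(net) ≈ 1130 kPa

Effective surcharge at the founding depth q = γ·D_f = 19 × 1.85 = 35.15 kPa.
With d_w = 0.72 m < B, γ̄ = 11.39 + (0.72/4.12) × (19 − 11.39) = 12.72 kN/m³.
q_ult = q·N_q + 0.5·γ·B·N_γ·s_γ
     = 35.15 × 33.3 + 0.5 × 12.72 × 4.12 × 48 × 0.9
     = 1170.5 + 1132 = 2302.5 kPa.
Net ultimate: q_net = 2302.5 − 35.15 = 2267.3 kPa.
q_all(net) = 2267.3 / 2 = 1133.7 kPa.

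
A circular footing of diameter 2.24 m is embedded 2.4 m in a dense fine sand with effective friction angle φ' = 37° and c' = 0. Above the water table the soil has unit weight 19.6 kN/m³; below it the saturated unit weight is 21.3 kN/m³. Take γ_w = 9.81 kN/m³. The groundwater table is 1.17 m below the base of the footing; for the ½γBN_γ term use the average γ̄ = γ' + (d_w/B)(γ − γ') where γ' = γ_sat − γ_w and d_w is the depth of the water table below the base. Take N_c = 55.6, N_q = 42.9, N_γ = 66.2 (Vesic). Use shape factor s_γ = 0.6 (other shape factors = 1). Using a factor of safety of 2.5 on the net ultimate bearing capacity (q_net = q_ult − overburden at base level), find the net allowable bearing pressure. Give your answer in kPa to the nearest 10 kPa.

q_all(net) ≈ 1070 kPa

Overburden at base level: q = 19.6 × 2.4 = 47.04 kPa.
The water table is 1.17 m below the base (< B = 2.24 m), so the ½γBN_γ term uses γ̄ = γ' + (d_w/B)(γ − γ') = 11.49 + (1.17/2.24)(19.6 − 11.49) = 15.726 kN/m³.
Surcharge term q·N_q = 47.04 × 42.9 = 2018 kPa; self-weight term 0.5·γ·B·N_γ·s_γ = 0.5 × 15.726 × 2.24 × 66.2 × 0.6 = 699.59 kPa.
q_ult = 2018 + 699.59 = 2717.6 kPa.
q_net = 2717.6 − 47.04 = 2670.6 kPa.
q_all(net) = 2670.6 / 2.5 = 1068.2 kPa.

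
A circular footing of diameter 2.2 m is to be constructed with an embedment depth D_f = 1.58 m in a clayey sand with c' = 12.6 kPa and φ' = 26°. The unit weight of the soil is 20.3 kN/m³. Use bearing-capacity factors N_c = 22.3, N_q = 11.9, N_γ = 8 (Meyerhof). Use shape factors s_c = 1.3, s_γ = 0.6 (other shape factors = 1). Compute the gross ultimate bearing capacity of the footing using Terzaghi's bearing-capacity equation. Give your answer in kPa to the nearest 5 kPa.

Overburden at base level: q = 20.3 × 1.58 = 32.074 kPa.
Cohesion term c·N_c·s_c = 12.6 × 22.3 × 1.3 = 365.27 kPa; surcharge term q·N_q = 32.074 × 11.9 = 381.68 kPa; self-weight term 0.5·γ·B·N_γ·s_γ = 0.5 × 20.3 × 2.2 × 8 × 0.6 = 107.18 kPa.
q_ult = 365.27 + 381.68 + 107.18 = 854.14 kPa.

q_ult ≈ 855 kPa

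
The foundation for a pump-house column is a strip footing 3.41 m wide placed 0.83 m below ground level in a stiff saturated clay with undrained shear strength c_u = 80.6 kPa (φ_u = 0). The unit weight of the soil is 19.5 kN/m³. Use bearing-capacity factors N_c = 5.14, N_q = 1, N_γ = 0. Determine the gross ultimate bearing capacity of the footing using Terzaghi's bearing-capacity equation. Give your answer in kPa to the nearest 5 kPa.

q_ult ≈ 430 kPa

q = γ·D_f = 19.5 × 0.83 = 16.185 kPa.
c·N_c = 80.6 × 5.14 = 414.28 kPa
q·N_q = 16.185 × 1 = 16.185 kPa
q_ult = 414.28 + 16.185 = 430.47 kPa.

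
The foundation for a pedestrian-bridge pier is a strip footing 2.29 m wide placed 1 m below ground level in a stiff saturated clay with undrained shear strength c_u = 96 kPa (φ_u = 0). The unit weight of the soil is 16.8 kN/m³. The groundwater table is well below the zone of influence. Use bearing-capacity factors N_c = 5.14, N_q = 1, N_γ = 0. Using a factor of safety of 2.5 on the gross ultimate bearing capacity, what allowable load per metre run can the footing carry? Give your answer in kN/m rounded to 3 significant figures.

≈ 467 kN/m

Effective surcharge at the founding depth q = γ·D_f = 16.8 × 1 = 16.8 kPa.
q_ult = c·N_c + q·N_q
     = 96 × 5.14 + 16.8 × 1
     = 493.44 + 16.8 = 510.24 kPa.
Gross allowable pressure q_all = 510.24 / 2.5 = 204.1 kPa.
Allowable wall load = q_all × B = 204.1 × 2.29 = 467.38 kN per metre run.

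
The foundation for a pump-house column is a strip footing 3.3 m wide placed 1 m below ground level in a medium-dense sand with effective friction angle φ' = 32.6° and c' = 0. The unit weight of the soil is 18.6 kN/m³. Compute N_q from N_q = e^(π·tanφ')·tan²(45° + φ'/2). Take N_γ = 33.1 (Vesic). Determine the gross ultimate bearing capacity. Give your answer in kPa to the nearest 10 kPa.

tan32.6° = 0.6395, so N_q = e^(π×0.6395)·tan²(61.3°) = 7.457 × 3.336 = 24.88.
Effective surcharge at the founding depth q = γ·D_f = 18.6 × 1 = 18.6 kPa.
q_ult = q·N_q + 0.5·γ·B·N_γ
     = 18.6 × 24.878 + 0.5 × 18.6 × 3.3 × 33.1
     = 462.73 + 1015.8 = 1478.6 kPa.

q_ult ≈ 1480 kPa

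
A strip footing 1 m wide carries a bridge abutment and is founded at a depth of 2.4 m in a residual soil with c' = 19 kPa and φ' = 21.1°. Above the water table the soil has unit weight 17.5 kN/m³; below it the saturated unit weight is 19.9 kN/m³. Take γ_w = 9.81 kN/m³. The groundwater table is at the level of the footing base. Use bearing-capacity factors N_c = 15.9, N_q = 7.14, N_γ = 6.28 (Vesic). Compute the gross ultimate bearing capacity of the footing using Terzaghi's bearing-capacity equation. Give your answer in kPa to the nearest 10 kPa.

q_ult ≈ 630 kPa

q = γ·D_f = 17.5 × 2.4 = 42 kPa.
For the ½γBN_γ term take γ' = 19.9 − 9.81 = 10.09 kN/m³ (soil below base is submerged).
c·N_c = 19 × 15.9 = 302.1 kPa
q·N_q = 42 × 7.14 = 299.88 kPa
0.5·γ·B·N_γ = 0.5 × 10.09 × 1 × 6.28 = 31.683 kPa
q_ult = 302.1 + 299.88 + 31.683 = 633.66 kPa.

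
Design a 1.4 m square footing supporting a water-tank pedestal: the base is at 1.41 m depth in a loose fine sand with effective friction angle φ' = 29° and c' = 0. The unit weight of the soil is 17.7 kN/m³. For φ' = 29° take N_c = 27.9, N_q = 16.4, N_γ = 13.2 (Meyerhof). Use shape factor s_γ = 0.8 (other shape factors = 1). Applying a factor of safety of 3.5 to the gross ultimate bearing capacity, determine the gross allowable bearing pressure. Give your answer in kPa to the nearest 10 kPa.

Overburden at base level: q = 17.7 × 1.41 = 24.957 kPa.
Surcharge term q·N_q = 24.957 × 16.4 = 409.29 kPa; self-weight term 0.5·γ·B·N_γ·s_γ = 0.5 × 17.7 × 1.4 × 13.2 × 0.8 = 130.84 kPa.
q_ult = 409.29 + 130.84 = 540.13 kPa.
q_all = q_ult / FS = 540.13 / 3.5 = 154.32 kPa.

q_all ≈ 150 kPa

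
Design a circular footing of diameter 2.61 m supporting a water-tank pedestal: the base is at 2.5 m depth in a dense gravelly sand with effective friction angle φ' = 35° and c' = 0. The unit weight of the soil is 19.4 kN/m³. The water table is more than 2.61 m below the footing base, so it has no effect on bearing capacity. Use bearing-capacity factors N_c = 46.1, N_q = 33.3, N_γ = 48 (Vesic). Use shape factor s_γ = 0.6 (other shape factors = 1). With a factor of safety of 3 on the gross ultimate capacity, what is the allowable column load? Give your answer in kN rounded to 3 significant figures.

Overburden at base level: q = 19.4 × 2.5 = 48.5 kPa.
Surcharge term q·N_q = 48.5 × 33.3 = 1615 kPa; self-weight term 0.5·γ·B·N_γ·s_γ = 0.5 × 19.4 × 2.61 × 48 × 0.6 = 729.13 kPa.
q_ult = 1615 + 729.13 = 2344.2 kPa.
Gross allowable pressure q_all = 2344.2 / 3 = 781.39 kPa.
Footing area = 5.3502 m², so allowable column load = 781.39 × 5.3502 = 4180.6 kN.

P_all ≈ 4180 kN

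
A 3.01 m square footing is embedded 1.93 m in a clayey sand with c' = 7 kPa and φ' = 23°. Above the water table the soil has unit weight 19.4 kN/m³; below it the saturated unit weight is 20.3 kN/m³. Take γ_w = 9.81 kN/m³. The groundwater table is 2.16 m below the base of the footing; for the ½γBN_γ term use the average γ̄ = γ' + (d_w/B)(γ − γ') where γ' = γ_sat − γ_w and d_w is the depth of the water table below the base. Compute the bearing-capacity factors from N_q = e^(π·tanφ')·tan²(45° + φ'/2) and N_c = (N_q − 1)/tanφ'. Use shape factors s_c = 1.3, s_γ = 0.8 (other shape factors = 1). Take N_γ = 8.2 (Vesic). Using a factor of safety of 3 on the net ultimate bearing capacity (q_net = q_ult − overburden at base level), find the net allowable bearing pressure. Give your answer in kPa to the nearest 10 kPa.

N_q = e^(π·tan23°)·tan²(56.5°) = 8.66; N_c = (N_q − 1)/tanφ' = 18.05.
Effective surcharge at the founding depth q = γ·D_f = 19.4 × 1.93 = 37.442 kPa.
With d_w = 2.16 m < B, γ̄ = 10.49 + (2.16/3.01) × (19.4 − 10.49) = 16.884 kN/m³.
q_ult = c·N_c·s_c + q·N_q + 0.5·γ·B·N_γ·s_γ
     = 7 × 18.049 × 1.3 + 37.442 × 8.6612 + 0.5 × 16.884 × 3.01 × 8.2 × 0.8
     = 164.24 + 324.29 + 166.69 = 655.23 kPa.
q_net = 655.23 − 37.442 = 617.78 kPa.
q_all(net) = 617.78 / 3 = 205.93 kPa.

q_all(net) ≈ 210 kPa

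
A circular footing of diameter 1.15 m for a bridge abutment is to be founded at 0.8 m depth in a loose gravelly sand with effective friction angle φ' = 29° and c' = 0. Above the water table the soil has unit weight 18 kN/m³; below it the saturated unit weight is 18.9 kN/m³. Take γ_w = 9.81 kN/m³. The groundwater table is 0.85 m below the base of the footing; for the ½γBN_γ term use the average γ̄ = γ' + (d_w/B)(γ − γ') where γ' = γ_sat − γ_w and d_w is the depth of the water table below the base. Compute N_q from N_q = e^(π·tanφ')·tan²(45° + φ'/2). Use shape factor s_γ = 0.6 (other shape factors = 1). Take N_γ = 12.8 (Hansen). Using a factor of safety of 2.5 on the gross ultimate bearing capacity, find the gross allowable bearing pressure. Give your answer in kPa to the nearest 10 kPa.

q_all ≈ 120 kPa

N_q = e^(π·tan29°)·tan²(59.5°) = 16.44.
Effective surcharge at the founding depth q = γ·D_f = 18 × 0.8 = 14.4 kPa.
With d_w = 0.85 m < B, γ̄ = 9.09 + (0.85/1.15) × (18 − 9.09) = 15.676 kN/m³.
q_ult = q·N_q + 0.5·γ·B·N_γ·s_γ
     = 14.4 × 16.443 + 0.5 × 15.676 × 1.15 × 12.8 × 0.6
     = 236.78 + 69.224 = 306.01 kPa.
q_all = 306.01 / 2.5 = 122.4 kPa.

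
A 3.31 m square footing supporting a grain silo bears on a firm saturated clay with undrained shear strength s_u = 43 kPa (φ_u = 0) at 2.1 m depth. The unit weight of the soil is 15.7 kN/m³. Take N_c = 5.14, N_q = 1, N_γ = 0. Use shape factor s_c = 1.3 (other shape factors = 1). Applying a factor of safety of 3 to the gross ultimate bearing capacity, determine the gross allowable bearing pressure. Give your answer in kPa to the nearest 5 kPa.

q_all ≈ 105 kPa

q = γ·D_f = 15.7 × 2.1 = 32.97 kPa.
c·N_c·s_c = 43 × 5.14 × 1.3 = 287.33 kPa
q·N_q = 32.97 × 1 = 32.97 kPa
q_ult = 287.33 + 32.97 = 320.3 kPa.
q_all = q_ult / FS = 320.3 / 3 = 106.77 kPa.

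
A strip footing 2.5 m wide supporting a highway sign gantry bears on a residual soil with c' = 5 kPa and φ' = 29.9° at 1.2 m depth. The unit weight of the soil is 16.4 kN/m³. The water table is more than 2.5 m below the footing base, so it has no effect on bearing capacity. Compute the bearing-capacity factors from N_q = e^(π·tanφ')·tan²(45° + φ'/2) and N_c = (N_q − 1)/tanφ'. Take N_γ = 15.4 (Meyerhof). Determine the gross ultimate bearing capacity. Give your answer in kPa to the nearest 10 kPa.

q_ult ≈ 820 kPa

tan29.9° = 0.575, so N_q = e^(π×0.575)·tan²(59.95°) = 6.089 × 2.988 = 18.19.
N_c = (18.19 − 1)/tan29.9° = 29.9.
Effective surcharge at the founding depth q = γ·D_f = 16.4 × 1.2 = 19.68 kPa.
q_ult = c·N_c + q·N_q + 0.5·γ·B·N_γ
     = 5 × 29.901 + 19.68 × 18.194 + 0.5 × 16.4 × 2.5 × 15.4
     = 149.5 + 358.05 + 315.7 = 823.26 kPa.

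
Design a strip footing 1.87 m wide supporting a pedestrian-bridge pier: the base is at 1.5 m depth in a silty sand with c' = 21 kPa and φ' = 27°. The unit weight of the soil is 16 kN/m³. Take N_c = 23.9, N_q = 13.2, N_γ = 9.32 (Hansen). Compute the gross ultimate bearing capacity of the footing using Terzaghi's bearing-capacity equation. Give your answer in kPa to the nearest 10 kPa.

q_ult ≈ 960 kPa

q = γ·D_f = 16 × 1.5 = 24 kPa.
c·N_c = 21 × 23.9 = 501.9 kPa
q·N_q = 24 × 13.2 = 316.8 kPa
0.5·γ·B·N_γ = 0.5 × 16 × 1.87 × 9.32 = 139.43 kPa
q_ult = 501.9 + 316.8 + 139.43 = 958.13 kPa.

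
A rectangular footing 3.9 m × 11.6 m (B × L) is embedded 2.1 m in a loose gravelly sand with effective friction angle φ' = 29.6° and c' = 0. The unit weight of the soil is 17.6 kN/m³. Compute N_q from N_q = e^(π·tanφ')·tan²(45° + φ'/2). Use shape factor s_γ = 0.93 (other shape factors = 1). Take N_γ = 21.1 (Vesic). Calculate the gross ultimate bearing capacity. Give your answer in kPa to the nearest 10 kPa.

q_ult ≈ 1320 kPa

tan29.6° = 0.5681, so N_q = e^(π×0.5681)·tan²(59.8°) = 5.958 × 2.952 = 17.59.
q = γ·D_f = 17.6 × 2.1 = 36.96 kPa.
q·N_q = 36.96 × 17.588 = 650.04 kPa
0.5·γ·B·N_γ·s_γ = 0.5 × 17.6 × 3.9 × 21.1 × 0.93 = 673.46 kPa
q_ult = 650.04 + 673.46 = 1323.5 kPa.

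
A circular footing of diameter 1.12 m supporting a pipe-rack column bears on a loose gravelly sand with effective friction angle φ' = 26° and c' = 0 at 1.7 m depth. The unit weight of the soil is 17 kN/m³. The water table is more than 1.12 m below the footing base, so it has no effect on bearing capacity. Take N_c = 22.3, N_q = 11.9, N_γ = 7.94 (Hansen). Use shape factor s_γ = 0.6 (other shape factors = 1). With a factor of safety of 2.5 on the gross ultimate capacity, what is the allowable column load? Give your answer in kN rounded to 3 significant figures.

P_all ≈ 153 kN

q = γ·D_f = 17 × 1.7 = 28.9 kPa.
q·N_q = 28.9 × 11.9 = 343.91 kPa
0.5·γ·B·N_γ·s_γ = 0.5 × 17 × 1.12 × 7.94 × 0.6 = 45.353 kPa
q_ult = 343.91 + 45.353 = 389.26 kPa.
Gross allowable pressure q_all = 389.26 / 2.5 = 155.71 kPa.
Footing area = 0.9852 m², so allowable column load = 155.71 × 0.9852 = 153.4 kN.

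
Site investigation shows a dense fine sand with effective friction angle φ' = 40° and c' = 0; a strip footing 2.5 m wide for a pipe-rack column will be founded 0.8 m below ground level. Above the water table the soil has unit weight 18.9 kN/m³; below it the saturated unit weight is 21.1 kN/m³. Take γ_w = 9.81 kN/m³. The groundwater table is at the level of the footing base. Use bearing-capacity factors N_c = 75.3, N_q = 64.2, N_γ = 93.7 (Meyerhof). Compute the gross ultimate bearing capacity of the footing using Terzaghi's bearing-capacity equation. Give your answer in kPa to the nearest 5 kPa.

q = γ·D_f = 18.9 × 0.8 = 15.12 kPa.
For the ½γBN_γ term take γ' = 21.1 − 9.81 = 11.29 kN/m³ (soil below base is submerged).
q·N_q = 15.12 × 64.2 = 970.7 kPa
0.5·γ·B·N_γ = 0.5 × 11.29 × 2.5 × 93.7 = 1322.3 kPa
q_ult = 970.7 + 1322.3 = 2293 kPa.

q_ult ≈ 2295 kPa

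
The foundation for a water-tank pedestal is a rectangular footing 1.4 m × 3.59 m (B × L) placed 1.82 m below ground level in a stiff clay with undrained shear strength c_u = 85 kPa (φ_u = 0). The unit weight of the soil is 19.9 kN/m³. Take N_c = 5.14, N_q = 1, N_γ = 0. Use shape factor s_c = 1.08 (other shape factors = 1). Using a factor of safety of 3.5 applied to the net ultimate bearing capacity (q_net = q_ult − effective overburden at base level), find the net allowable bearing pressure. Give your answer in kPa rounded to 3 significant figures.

q_all(net) ≈ 135 kPa

Effective surcharge at the founding depth q = γ·D_f = 19.9 × 1.82 = 36.218 kPa.
q_ult = c·N_c·s_c + q·N_q
     = 85 × 5.14 × 1.08 + 36.218 × 1
     = 471.85 + 36.218 = 508.07 kPa.
Net ultimate: q_net = 508.07 − 36.218 = 471.85 kPa.
q_all(net) = 471.85 / 3.5 = 134.81 kPa.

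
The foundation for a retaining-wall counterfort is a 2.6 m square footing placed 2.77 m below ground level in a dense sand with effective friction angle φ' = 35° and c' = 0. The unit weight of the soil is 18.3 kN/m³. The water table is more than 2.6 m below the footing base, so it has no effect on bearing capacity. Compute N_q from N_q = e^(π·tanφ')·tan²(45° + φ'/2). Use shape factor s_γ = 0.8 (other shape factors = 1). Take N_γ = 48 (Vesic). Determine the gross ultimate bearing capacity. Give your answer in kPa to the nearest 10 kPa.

q_ult ≈ 2600 kPa

tan35° = 0.7002, so N_q = e^(π×0.7002)·tan²(62.5°) = 9.023 × 3.69 = 33.3.
Effective surcharge at the founding depth q = γ·D_f = 18.3 × 2.77 = 50.691 kPa.
q_ult = q·N_q + 0.5·γ·B·N_γ·s_γ
     = 50.691 × 33.296 + 0.5 × 18.3 × 2.6 × 48 × 0.8
     = 1687.8 + 913.54 = 2601.3 kPa.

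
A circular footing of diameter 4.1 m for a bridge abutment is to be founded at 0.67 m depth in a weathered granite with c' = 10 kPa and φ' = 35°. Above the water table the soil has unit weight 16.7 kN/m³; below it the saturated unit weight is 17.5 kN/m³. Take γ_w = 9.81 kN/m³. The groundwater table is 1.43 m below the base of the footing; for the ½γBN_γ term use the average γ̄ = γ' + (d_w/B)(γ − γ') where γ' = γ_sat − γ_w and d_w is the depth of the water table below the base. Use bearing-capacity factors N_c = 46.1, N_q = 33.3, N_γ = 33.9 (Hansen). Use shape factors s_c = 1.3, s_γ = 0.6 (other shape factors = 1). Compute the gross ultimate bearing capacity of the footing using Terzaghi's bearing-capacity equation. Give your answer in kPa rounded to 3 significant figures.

Effective surcharge at the founding depth q = γ·D_f = 16.7 × 0.67 = 11.189 kPa.
With d_w = 1.43 m < B, γ̄ = 7.69 + (1.43/4.1) × (16.7 − 7.69) = 10.833 kN/m³.
q_ult = c·N_c·s_c + q·N_q + 0.5·γ·B·N_γ·s_γ
     = 10 × 46.1 × 1.3 + 11.189 × 33.3 + 0.5 × 10.833 × 4.1 × 33.9 × 0.6
     = 599.3 + 372.59 + 451.68 = 1423.6 kPa.

q_ult ≈ 1420 kPa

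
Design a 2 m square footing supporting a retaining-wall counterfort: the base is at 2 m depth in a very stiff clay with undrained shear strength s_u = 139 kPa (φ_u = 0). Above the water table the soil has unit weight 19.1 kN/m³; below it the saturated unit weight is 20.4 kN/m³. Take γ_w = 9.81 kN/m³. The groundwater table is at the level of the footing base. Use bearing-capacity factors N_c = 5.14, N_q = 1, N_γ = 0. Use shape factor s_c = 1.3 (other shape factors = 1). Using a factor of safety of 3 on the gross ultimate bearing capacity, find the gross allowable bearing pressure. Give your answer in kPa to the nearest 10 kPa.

q_all ≈ 320 kPa

Overburden at base level: q = 19.1 × 2 = 38.2 kPa.
Cohesion term c·N_c·s_c = 139 × 5.14 × 1.3 = 928.8 kPa; surcharge term q·N_q = 38.2 × 1 = 38.2 kPa.
q_ult = 928.8 + 38.2 = 967 kPa.
q_all = 967 / 3 = 322.33 kPa.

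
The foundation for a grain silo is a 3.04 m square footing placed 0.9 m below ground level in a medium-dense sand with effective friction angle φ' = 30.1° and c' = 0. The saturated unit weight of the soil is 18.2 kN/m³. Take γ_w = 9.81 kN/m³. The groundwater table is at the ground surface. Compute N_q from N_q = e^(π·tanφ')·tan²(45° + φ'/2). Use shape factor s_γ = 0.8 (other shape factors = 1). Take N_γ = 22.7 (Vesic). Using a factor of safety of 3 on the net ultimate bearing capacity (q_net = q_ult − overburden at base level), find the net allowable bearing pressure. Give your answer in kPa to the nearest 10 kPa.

N_q = e^(π·tan30.1°)·tan²(60.05°) = 18.61.
Water table at ground surface, so effective unit weight γ' = 18.2 − 9.81 = 8.39 kN/m³ is used throughout; overburden q = 8.39 × 0.9 = 7.551 kPa; the same γ' applies in the ½γBN_γ term.
Surcharge term q·N_q = 7.551 × 18.611 = 140.53 kPa; self-weight term 0.5·γ·B·N_γ·s_γ = 0.5 × 8.39 × 3.04 × 22.7 × 0.8 = 231.59 kPa.
q_ult = 140.53 + 231.59 = 372.12 kPa.
q_net = 372.12 − 7.551 = 364.57 kPa.
q_all(net) = 364.57 / 3 = 121.52 kPa.

q_all(net) ≈ 120 kPa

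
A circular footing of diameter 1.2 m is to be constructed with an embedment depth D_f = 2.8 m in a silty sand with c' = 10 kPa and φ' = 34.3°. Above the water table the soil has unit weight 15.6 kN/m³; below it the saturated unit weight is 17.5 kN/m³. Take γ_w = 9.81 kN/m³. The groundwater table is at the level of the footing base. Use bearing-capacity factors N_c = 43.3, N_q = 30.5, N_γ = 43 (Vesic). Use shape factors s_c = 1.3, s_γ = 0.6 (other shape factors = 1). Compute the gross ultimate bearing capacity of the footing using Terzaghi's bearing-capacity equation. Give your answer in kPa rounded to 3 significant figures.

q_ult ≈ 2010 kPa

Overburden at base level: q = 15.6 × 2.8 = 43.68 kPa.
Below the base the soil is submerged, so the ½γBN_γ term uses γ' = 17.5 − 9.81 = 7.69 kN/m³.
Cohesion term c·N_c·s_c = 10 × 43.3 × 1.3 = 562.9 kPa; surcharge term q·N_q = 43.68 × 30.5 = 1332.2 kPa; self-weight term 0.5·γ·B·N_γ·s_γ = 0.5 × 7.69 × 1.2 × 43 × 0.6 = 119.04 kPa.
q_ult = 562.9 + 1332.2 + 119.04 = 2014.2 kPa.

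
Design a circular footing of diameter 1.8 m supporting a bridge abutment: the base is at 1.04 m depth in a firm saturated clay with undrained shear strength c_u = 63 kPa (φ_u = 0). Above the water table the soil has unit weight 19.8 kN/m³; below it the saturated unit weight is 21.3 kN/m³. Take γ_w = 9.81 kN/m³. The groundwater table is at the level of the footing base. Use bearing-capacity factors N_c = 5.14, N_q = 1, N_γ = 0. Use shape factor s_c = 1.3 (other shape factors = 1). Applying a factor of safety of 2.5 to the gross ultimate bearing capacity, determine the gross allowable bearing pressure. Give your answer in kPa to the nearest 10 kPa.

q_all ≈ 180 kPa

Effective surcharge at the founding depth q = γ·D_f = 19.8 × 1.04 = 20.592 kPa.
q_ult = c·N_c·s_c + q·N_q
     = 63 × 5.14 × 1.3 + 20.592 × 1
     = 420.97 + 20.592 = 441.56 kPa.
q_all = q_ult / FS = 441.56 / 2.5 = 176.62 kPa.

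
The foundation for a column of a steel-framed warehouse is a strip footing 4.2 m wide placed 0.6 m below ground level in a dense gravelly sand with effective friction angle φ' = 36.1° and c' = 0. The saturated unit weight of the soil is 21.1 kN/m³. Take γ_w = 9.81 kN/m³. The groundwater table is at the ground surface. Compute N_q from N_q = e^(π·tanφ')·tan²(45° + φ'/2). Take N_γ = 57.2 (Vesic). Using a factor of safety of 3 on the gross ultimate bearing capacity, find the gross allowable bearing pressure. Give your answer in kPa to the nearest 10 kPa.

q_all ≈ 540 kPa

N_q = e^(π·tan36.1°)·tan²(63.05°) = 38.24.
With the water table at the surface the whole profile is submerged: γ' = 21.1 − 9.81 = 11.29 kN/m³, so q = γ'·D_f = 6.774 kPa; the same γ' applies in the ½γBN_γ term.
q_ult = q·N_q + 0.5·γ·B·N_γ
     = 6.774 × 38.235 + 0.5 × 11.29 × 4.2 × 57.2
     = 259.01 + 1356.2 = 1615.2 kPa.
q_all = 1615.2 / 3 = 538.39 kPa.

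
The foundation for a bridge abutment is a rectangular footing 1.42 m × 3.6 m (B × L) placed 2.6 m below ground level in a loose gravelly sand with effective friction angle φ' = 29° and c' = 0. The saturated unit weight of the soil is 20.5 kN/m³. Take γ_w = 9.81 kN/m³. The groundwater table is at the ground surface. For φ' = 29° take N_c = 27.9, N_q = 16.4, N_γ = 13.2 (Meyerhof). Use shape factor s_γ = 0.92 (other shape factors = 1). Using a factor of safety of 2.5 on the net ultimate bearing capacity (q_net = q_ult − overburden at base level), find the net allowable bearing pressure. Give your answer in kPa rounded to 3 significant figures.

q_all(net) ≈ 208 kPa

γ' = 20.5 − 9.81 = 10.69 kN/m³ (submerged throughout). q = 10.69 × 2.6 = 27.794 kPa; the same γ' applies in the ½γBN_γ term.
q·N_q = 27.794 × 16.4 = 455.82 kPa
0.5·γ·B·N_γ·s_γ = 0.5 × 10.69 × 1.42 × 13.2 × 0.92 = 92.172 kPa
q_ult = 455.82 + 92.172 = 547.99 kPa.
q_net = 547.99 − 27.794 = 520.2 kPa.
q_all(net) = 520.2 / 2.5 = 208.08 kPa.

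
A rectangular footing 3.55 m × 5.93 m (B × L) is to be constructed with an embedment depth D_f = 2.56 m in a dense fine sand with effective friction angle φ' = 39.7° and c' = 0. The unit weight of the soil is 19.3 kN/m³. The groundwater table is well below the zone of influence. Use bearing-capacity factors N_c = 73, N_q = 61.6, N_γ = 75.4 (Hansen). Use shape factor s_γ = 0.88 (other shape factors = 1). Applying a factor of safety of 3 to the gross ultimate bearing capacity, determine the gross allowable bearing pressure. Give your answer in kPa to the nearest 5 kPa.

q_all ≈ 1770 kPa

Effective surcharge at the founding depth q = γ·D_f = 19.3 × 2.56 = 49.408 kPa.
q_ult = q·N_q + 0.5·γ·B·N_γ·s_γ
     = 49.408 × 61.6 + 0.5 × 19.3 × 3.55 × 75.4 × 0.88
     = 3043.5 + 2273.1 = 5316.6 kPa.
q_all = q_ult / FS = 5316.6 / 3 = 1772.2 kPa.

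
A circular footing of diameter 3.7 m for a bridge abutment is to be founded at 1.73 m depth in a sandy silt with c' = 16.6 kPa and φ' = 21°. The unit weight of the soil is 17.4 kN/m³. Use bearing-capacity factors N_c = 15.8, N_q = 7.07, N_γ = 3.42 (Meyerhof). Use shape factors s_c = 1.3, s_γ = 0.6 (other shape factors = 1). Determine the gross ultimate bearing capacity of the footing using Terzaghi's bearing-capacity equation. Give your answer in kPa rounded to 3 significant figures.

q_ult ≈ 620 kPa

q = γ·D_f = 17.4 × 1.73 = 30.102 kPa.
c·N_c·s_c = 16.6 × 15.8 × 1.3 = 340.96 kPa
q·N_q = 30.102 × 7.07 = 212.82 kPa
0.5·γ·B·N_γ·s_γ = 0.5 × 17.4 × 3.7 × 3.42 × 0.6 = 66.054 kPa
q_ult = 340.96 + 212.82 + 66.054 = 619.84 kPa.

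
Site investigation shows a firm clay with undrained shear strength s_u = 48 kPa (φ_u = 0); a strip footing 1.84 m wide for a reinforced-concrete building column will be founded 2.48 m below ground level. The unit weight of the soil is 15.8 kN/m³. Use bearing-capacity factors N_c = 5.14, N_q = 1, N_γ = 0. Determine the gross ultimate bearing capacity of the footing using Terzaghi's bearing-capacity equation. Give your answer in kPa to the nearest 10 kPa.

Overburden at base level: q = 15.8 × 2.48 = 39.184 kPa.
Cohesion term c·N_c = 48 × 5.14 = 246.72 kPa; surcharge term q·N_q = 39.184 × 1 = 39.184 kPa.
q_ult = 246.72 + 39.184 = 285.9 kPa.

q_ult ≈ 290 kPa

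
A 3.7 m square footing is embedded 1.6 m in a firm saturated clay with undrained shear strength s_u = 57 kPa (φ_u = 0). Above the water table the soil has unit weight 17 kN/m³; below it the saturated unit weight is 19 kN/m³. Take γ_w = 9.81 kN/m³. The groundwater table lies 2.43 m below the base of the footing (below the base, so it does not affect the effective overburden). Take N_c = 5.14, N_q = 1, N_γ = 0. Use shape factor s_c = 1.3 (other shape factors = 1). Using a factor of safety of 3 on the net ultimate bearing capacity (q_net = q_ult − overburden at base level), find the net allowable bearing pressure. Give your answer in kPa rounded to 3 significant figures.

q_all(net) ≈ 127 kPa

Effective surcharge at the founding depth q = γ·D_f = 17 × 1.6 = 27.2 kPa.
q_ult = c·N_c·s_c + q·N_q
     = 57 × 5.14 × 1.3 + 27.2 × 1
     = 380.87 + 27.2 = 408.07 kPa.
q_net = 408.07 − 27.2 = 380.87 kPa.
q_all(net) = 380.87 / 3 = 126.96 kPa.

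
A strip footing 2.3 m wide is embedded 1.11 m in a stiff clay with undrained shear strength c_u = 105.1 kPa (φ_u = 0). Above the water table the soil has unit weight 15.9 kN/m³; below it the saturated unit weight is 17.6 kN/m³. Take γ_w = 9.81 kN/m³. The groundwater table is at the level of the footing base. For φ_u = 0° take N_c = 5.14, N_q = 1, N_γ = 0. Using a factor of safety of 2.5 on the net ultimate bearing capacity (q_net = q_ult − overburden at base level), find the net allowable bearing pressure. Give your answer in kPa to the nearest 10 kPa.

q_all(net) ≈ 220 kPa

Effective surcharge at the founding depth q = γ·D_f = 15.9 × 1.11 = 17.649 kPa.
q_ult = c·N_c + q·N_q
     = 105.1 × 5.14 + 17.649 × 1
     = 540.21 + 17.649 = 557.86 kPa.
q_net = 557.86 − 17.649 = 540.21 kPa.
q_all(net) = 540.21 / 2.5 = 216.09 kPa.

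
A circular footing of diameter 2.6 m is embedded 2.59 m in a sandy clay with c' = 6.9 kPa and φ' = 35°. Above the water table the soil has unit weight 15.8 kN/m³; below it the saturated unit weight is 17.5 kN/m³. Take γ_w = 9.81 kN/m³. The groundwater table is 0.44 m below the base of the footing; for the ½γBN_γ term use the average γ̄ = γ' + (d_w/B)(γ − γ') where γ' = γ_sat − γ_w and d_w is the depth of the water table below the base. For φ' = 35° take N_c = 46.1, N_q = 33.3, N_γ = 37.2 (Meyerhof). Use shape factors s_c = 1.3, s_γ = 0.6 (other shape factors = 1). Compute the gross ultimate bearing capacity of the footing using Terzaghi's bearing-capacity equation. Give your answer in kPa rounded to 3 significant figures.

Effective surcharge at the founding depth q = γ·D_f = 15.8 × 2.59 = 40.922 kPa.
With d_w = 0.44 m < B, γ̄ = 7.69 + (0.44/2.6) × (15.8 − 7.69) = 9.0625 kN/m³.
q_ult = c·N_c·s_c + q·N_q + 0.5·γ·B·N_γ·s_γ
     = 6.9 × 46.1 × 1.3 + 40.922 × 33.3 + 0.5 × 9.0625 × 2.6 × 37.2 × 0.6
     = 413.52 + 1362.7 + 262.96 = 2039.2 kPa.

q_ult ≈ 2040 kPa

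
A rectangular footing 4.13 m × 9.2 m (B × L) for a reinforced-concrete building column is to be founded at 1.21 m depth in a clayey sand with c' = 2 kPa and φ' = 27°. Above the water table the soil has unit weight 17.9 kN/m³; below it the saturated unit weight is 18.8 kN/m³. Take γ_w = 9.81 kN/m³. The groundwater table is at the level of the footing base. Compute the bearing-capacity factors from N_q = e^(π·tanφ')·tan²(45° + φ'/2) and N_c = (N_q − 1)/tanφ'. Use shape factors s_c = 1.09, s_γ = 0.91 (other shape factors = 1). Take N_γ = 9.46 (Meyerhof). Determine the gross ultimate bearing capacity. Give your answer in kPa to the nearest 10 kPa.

q_ult ≈ 500 kPa

tan27° = 0.5095, so N_q = e^(π×0.5095)·tan²(58.5°) = 4.957 × 2.663 = 13.2.
N_c = (13.2 − 1)/tan27° = 23.94.
Effective surcharge at the founding depth q = γ·D_f = 17.9 × 1.21 = 21.659 kPa.
The water table coincides with the base, so in the self-weight term γ → γ' = 8.99 kN/m³.
q_ult = c·N_c·s_c + q·N_q + 0.5·γ·B·N_γ·s_γ
     = 2 × 23.942 × 1.09 + 21.659 × 13.199 + 0.5 × 8.99 × 4.13 × 9.46 × 0.91
     = 52.194 + 285.88 + 159.81 = 497.89 kPa.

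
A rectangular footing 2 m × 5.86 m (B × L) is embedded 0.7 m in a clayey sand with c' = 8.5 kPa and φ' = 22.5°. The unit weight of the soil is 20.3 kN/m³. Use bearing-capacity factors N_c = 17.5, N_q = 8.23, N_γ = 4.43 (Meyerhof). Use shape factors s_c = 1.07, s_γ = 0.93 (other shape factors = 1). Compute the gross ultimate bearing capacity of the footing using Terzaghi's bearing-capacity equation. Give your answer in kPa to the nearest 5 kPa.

q = γ·D_f = 20.3 × 0.7 = 14.21 kPa.
c·N_c·s_c = 8.5 × 17.5 × 1.07 = 159.16 kPa
q·N_q = 14.21 × 8.23 = 116.95 kPa
0.5·γ·B·N_γ·s_γ = 0.5 × 20.3 × 2 × 4.43 × 0.93 = 83.634 kPa
q_ult = 159.16 + 116.95 + 83.634 = 359.74 kPa.

q_ult ≈ 360 kPa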